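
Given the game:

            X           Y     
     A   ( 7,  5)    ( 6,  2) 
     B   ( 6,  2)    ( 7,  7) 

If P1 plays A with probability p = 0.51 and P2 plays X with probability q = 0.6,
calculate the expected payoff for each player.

E[P1] = 6.502, E[P2] = 3.898

Work:
E[P1] = p·q·π₁(A,X) + p·(1-q)·π₁(A,Y) + (1-p)·q·π₁(B,X) + (1-p)·(1-q)·π₁(B,Y)
= 0.51·0.6·7 + 0.51·0.4·6 + 0.49·0.6·6 + 0.49·0.4·7
= 6.502

E[P2] = 3.898 (similar calculation)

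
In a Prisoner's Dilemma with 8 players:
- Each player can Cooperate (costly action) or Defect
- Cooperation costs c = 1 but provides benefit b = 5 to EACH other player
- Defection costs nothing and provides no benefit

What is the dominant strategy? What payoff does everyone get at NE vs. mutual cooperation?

Dominant: Defect; NE payoff = 0; Coop payoff = 34

Work:
Defect dominates (saves cost c = 1, benefit to others is external)
NE: All defect → everyone gets 0
If all cooperate: each receives (7)×5 - 1 = 34
Social dilemma: 34 > 0 but NE gives 0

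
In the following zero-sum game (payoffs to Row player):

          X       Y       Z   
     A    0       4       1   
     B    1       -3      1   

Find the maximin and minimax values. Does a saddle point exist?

Maximin = 0, Minimax = 1, Saddle: False

Work:
Row minimums: [0, -3] → maximin = 0
Column maximums: [1, 4, 1] → minimax = 1
No saddle point (maximin ≠ minimax). Mixed strategy needed.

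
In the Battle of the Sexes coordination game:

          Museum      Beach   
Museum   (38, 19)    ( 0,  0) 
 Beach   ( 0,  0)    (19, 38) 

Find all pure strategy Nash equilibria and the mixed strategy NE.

Pure NE: (Museum, Museum) and (Beach, Beach); Mixed NE: p = 0.6667, q = 0.3333

Work:
Check pure NE:
(Museum, Museum): (38, 19) - no unilateral deviation beneficial
(Beach, Beach): (19, 38) - no unilateral deviation beneficial
Mixed NE: P1 plays Museum with p = 0.6667, P2 plays Museum with q = 0.3333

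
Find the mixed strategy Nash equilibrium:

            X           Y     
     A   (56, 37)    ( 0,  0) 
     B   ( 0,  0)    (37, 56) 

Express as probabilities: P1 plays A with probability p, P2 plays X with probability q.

p = 0.6022, q = 0.3978

Work:
Find probabilities that make opponent indifferent:
P2 chooses q to make P1 indifferent between A and B
P1 chooses p to make P2 indifferent between X and Y
Mixed NE: P1 plays (A: 0.6022, B: 0.3978), P2 plays (X: 0.3978, Y: 0.6022)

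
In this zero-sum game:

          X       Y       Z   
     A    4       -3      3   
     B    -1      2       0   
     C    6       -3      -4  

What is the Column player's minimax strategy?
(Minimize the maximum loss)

Column should play Y, value = 2

Work:
Column player minimizes Row's maximum payoff:
Column X: max payoff to Row = 6
Column Y: max payoff to Row = 2
Column Z: max payoff to Row = 3
Minimum is 2, achieved by column Y.
Minimax strategy: Y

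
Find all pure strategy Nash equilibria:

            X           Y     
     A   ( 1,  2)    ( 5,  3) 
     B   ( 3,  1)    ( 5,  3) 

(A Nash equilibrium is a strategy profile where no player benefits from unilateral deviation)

Nash equilibrium: (A, Y), (B, Y)

Work:
Best responses:
  P1 vs X: payoffs [1, 3] → best response B (payoff 3)
  P1 vs Y: payoffs [5, 5] → best response A/B (payoff 5)
  P2 vs A: payoffs [2, 3] → best response Y (payoff 3)
  P2 vs B: payoffs [1, 3] → best response Y (payoff 3)
Mutual best responses: (A,Y), (B,Y) → Nash equilibria.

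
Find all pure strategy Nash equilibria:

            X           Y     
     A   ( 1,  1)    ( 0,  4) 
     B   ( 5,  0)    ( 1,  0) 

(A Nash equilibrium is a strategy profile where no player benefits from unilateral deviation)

Nash equilibrium: (B, X), (B, Y)

Work:
Best responses:
  P1 vs X: payoffs [1, 5] → best response B (payoff 5)
  P1 vs Y: payoffs [0, 1] → best response B (payoff 1)
  P2 vs A: payoffs [1, 4] → best response Y (payoff 4)
  P2 vs B: payoffs [0, 0] → best response X/Y (payoff 0)
Mutual best responses: (B,X), (B,Y) → Nash equilibria.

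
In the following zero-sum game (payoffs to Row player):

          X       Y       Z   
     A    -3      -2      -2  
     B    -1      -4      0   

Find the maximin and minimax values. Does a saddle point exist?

Maximin = -3, Minimax = -2, Saddle: False

Work:
Row minimums: [-3, -4] → maximin = -3
Column maximums: [-1, -2, 0] → minimax = -2
No saddle point (maximin ≠ minimax). Mixed strategy needed.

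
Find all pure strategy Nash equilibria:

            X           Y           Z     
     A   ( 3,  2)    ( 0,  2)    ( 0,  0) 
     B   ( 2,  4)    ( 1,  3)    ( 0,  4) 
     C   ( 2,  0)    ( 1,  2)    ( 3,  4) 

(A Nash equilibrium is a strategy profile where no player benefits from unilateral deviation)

Nash equilibrium: (A, X), (C, Z)

Work:
Best responses:
  P1 vs X: payoffs [3, 2, 2] → best response A (payoff 3)
  P1 vs Y: payoffs [0, 1, 1] → best response B/C (payoff 1)
  P1 vs Z: payoffs [0, 0, 3] → best response C (payoff 3)
  P2 vs A: payoffs [2, 2, 0] → best response X/Y (payoff 2)
  P2 vs B: payoffs [4, 3, 4] → best response X/Z (payoff 4)
  P2 vs C: payoffs [0, 2, 4] → best response Z (payoff 4)
Mutual best responses: (A,X), (C,Z) → Nash equilibria.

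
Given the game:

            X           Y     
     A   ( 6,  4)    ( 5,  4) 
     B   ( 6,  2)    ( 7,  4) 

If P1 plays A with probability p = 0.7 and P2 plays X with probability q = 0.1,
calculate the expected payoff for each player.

E[P1] = 5.64, E[P2] = 3.94

Work:
E[P1] = p·q·π₁(A,X) + p·(1-q)·π₁(A,Y) + (1-p)·q·π₁(B,X) + (1-p)·(1-q)·π₁(B,Y)
= 0.7·0.1·6 + 0.7·0.9·5 + 0.3·0.1·6 + 0.3·0.9·7
= 5.64

E[P2] = 3.94 (similar calculation)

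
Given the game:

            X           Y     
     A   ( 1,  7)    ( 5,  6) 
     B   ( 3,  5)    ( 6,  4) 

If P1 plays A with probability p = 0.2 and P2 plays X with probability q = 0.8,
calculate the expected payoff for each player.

E[P1] = 3.24, E[P2] = 5.2

Work:
E[P1] = p·q·π₁(A,X) + p·(1-q)·π₁(A,Y) + (1-p)·q·π₁(B,X) + (1-p)·(1-q)·π₁(B,Y)
= 0.2·0.8·1 + 0.2·0.2·5 + 0.8·0.8·3 + 0.8·0.2·6
= 3.24

E[P2] = 5.2 (similar calculation)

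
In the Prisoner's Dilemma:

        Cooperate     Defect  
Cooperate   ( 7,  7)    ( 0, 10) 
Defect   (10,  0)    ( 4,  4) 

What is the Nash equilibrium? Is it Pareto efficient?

(Defect, Defect) is NE; not Pareto efficient

Work:
Defect dominates Cooperate for both players:
If P2 cooperates: Defect (10) > Cooperate (7)
If P2 defects: Defect (4) > Cooperate (0)
NE: (Defect, Defect) with payoff (4, 4)
But (Cooperate, Cooperate) = (7, 7) Pareto dominates (4, 4)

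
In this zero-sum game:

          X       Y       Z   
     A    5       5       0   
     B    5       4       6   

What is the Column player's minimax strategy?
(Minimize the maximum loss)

Column should play X or Y (all achieve the minimum), value = 5

Work:
Column player minimizes Row's maximum payoff:
Column X: max payoff to Row = 5
Column Y: max payoff to Row = 5
Column Z: max payoff to Row = 6
Minimum is 5, achieved by columns X, Y (tied).
Each of X or Y is a minimax strategy.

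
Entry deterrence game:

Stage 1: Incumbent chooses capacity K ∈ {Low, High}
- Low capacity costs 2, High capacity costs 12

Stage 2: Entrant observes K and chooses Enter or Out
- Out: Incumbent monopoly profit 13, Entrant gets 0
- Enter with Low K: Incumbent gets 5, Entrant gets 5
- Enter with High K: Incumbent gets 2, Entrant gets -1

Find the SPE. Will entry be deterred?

SPE: (Low, Enter|Low, Out|High); Entry not deterred. Incumbent net profit = 3, Entrant gets 5

Work:
After Low K: Entrant enters (5 > 0)
After High K: Entrant stays out (-1 < 0)
Incumbent: Low → 5−2=3, High → 13−12=1
Incumbent chooses Low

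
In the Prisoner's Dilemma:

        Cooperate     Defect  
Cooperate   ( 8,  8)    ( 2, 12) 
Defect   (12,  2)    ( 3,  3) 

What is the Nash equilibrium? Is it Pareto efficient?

(Defect, Defect) is NE; not Pareto efficient

Work:
Defect dominates Cooperate for both players:
If P2 cooperates: Defect (12) > Cooperate (8)
If P2 defects: Defect (3) > Cooperate (2)
NE: (Defect, Defect) with payoff (3, 3)
But (Cooperate, Cooperate) = (8, 8) Pareto dominates (3, 3)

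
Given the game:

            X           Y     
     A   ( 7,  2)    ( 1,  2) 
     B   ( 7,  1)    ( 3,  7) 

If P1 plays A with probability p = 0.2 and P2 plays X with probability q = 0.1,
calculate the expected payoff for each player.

E[P1] = 3.04, E[P2] = 5.52

Work:
E[P1] = p·q·π₁(A,X) + p·(1-q)·π₁(A,Y) + (1-p)·q·π₁(B,X) + (1-p)·(1-q)·π₁(B,Y)
= 0.2·0.1·7 + 0.2·0.9·1 + 0.8·0.1·7 + 0.8·0.9·3
= 3.04

E[P2] = 5.52 (similar calculation)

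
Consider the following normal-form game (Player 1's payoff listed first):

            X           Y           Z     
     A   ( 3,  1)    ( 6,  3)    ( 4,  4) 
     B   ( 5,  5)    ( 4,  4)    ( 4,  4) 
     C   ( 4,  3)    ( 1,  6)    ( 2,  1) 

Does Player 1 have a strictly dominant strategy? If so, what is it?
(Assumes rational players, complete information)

No strictly dominant strategy exists for Player 1

Work:
A strategy strictly dominates another if it gives a strictly higher payoff against every opponent action. Compare each pair of P1's strategies column-by-column:
  A vs B: [3 vs 5, 6 vs 4, 4 vs 4] → A does not strictly dominate B (column X: 3 ≤ 5)
  A vs C: [3 vs 4, 6 vs 1, 4 vs 2] → A does not strictly dominate C (column X: 3 ≤ 4)
  B vs A: [5 vs 3, 4 vs 6, 4 vs 4] → B does not strictly dominate A (column Y: 4 ≤ 6)
  B vs C: [5 vs 4, 4 vs 1, 4 vs 2] → B strictly dominates C
  C vs A: [4 vs 3, 1 vs 6, 2 vs 4] → C does not strictly dominate A (column Y: 1 ≤ 6)
  C vs B: [4 vs 5, 1 vs 4, 2 vs 4] → C does not strictly dominate B (column X: 4 ≤ 5)
No single strategy strictly dominates all others → no strictly dominant strategy.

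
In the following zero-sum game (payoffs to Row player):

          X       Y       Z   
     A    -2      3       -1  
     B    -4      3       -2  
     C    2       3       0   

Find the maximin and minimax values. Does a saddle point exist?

Maximin = 0, Minimax = 0, Saddle: True

Work:
Row minimums: [-2, -4, 0] → maximin = 0
Column maximums: [2, 3, 0] → minimax = 0
Saddle point exists! Game value = 0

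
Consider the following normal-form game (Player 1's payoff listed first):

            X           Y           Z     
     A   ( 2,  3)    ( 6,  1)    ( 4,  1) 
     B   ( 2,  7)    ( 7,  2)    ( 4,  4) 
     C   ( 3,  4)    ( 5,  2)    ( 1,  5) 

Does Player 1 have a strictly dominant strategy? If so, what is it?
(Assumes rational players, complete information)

No strictly dominant strategy exists for Player 1

Work:
A strategy strictly dominates another if it gives a strictly higher payoff against every opponent action. Compare each pair of P1's strategies column-by-column:
  A vs B: [2 vs 2, 6 vs 7, 4 vs 4] → A does not strictly dominate B (column X: 2 ≤ 2)
  A vs C: [2 vs 3, 6 vs 5, 4 vs 1] → A does not strictly dominate C (column X: 2 ≤ 3)
  B vs A: [2 vs 2, 7 vs 6, 4 vs 4] → B does not strictly dominate A (column X: 2 ≤ 2)
  B vs C: [2 vs 3, 7 vs 5, 4 vs 1] → B does not strictly dominate C (column X: 2 ≤ 3)
  C vs A: [3 vs 2, 5 vs 6, 1 vs 4] → C does not strictly dominate A (column Y: 5 ≤ 6)
  C vs B: [3 vs 2, 5 vs 7, 1 vs 4] → C does not strictly dominate B (column Y: 5 ≤ 7)
No single strategy strictly dominates all others → no strictly dominant strategy.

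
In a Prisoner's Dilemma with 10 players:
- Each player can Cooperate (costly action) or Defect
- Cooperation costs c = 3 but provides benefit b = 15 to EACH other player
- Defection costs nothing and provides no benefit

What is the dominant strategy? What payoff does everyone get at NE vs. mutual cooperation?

Dominant: Defect; NE payoff = 0; Coop payoff = 132

Work:
Defect dominates (saves cost c = 3, benefit to others is external)
NE: All defect → everyone gets 0
If all cooperate: each receives (9)×15 - 3 = 132
Social dilemma: 132 > 0 but NE gives 0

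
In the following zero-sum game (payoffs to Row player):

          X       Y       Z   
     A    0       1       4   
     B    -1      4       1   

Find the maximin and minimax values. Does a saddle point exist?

Maximin = 0, Minimax = 0, Saddle: True

Work:
Row minimums: [0, -1] → maximin = 0
Column maximums: [0, 4, 4] → minimax = 0
Saddle point exists! Game value = 0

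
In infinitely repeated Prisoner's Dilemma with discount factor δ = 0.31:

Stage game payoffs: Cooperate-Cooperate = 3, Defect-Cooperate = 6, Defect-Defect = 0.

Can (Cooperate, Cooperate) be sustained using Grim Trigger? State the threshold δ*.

δ* = 0.5; since δ = 0.31 < 0.5, cooperation cannot be sustained

Work:
For Grim Trigger:
Cooperate forever: 3/(1-δ)
Defect then punished: 6 + 0·δ/(1-δ)
Need: 3/(1-δ) ≥ 6 + 0·δ/(1-δ)
Solving: δ ≥ (T-R)/(T-P) = (6-3)/(6-0) = 0.5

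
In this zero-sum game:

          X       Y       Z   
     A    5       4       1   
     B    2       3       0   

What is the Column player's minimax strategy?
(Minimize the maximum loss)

Column should play Z, value = 1

Work:
Column player minimizes Row's maximum payoff:
Column X: max payoff to Row = 5
Column Y: max payoff to Row = 4
Column Z: max payoff to Row = 1
Minimum is 1, achieved by column Z.
Minimax strategy: Z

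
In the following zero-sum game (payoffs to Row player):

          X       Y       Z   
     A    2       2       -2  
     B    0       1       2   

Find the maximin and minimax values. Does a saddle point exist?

Maximin = 0, Minimax = 2, Saddle: False

Work:
Row minimums: [-2, 0] → maximin = 0
Column maximums: [2, 2, 2] → minimax = 2
No saddle point (maximin ≠ minimax). Mixed strategy needed.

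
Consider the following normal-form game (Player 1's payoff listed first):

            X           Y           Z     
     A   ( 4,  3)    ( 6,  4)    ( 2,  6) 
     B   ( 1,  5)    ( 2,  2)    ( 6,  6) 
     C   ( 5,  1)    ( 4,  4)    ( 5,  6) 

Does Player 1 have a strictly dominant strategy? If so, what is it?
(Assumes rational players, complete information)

No strictly dominant strategy exists for Player 1

Work:
A strategy strictly dominates another if it gives a strictly higher payoff against every opponent action. Compare each pair of P1's strategies column-by-column:
  A vs B: [4 vs 1, 6 vs 2, 2 vs 6] → A does not strictly dominate B (column Z: 2 ≤ 6)
  A vs C: [4 vs 5, 6 vs 4, 2 vs 5] → A does not strictly dominate C (column X: 4 ≤ 5)
  B vs A: [1 vs 4, 2 vs 6, 6 vs 2] → B does not strictly dominate A (column X: 1 ≤ 4)
  B vs C: [1 vs 5, 2 vs 4, 6 vs 5] → B does not strictly dominate C (column X: 1 ≤ 5)
  C vs A: [5 vs 4, 4 vs 6, 5 vs 2] → C does not strictly dominate A (column Y: 4 ≤ 6)
  C vs B: [5 vs 1, 4 vs 2, 5 vs 6] → C does not strictly dominate B (column Z: 5 ≤ 6)
No single strategy strictly dominates all others → no strictly dominant strategy.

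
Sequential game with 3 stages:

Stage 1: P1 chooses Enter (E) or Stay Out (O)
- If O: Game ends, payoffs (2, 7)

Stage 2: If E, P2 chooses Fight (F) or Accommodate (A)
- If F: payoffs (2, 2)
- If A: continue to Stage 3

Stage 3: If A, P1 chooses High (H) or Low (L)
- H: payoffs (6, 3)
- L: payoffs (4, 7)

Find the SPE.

SPE: (E, A, H); Outcome (6, 3)

Work:
Stage 3: P1 chooses H (6 vs 4)
Stage 2: P2: F->2, A->3 (anticipating H). Choose A
Stage 1: P1: O->2, E->6 (anticipating A, H). Choose E
SPE path: E -> A -> H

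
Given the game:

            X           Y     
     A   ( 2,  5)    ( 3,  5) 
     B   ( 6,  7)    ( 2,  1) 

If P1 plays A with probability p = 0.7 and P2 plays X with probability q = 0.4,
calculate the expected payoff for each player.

E[P1] = 2.9, E[P2] = 4.52

Work:
E[P1] = p·q·π₁(A,X) + p·(1-q)·π₁(A,Y) + (1-p)·q·π₁(B,X) + (1-p)·(1-q)·π₁(B,Y)
= 0.7·0.4·2 + 0.7·0.6·3 + 0.3·0.4·6 + 0.3·0.6·2
= 2.9

E[P2] = 4.52 (similar calculation)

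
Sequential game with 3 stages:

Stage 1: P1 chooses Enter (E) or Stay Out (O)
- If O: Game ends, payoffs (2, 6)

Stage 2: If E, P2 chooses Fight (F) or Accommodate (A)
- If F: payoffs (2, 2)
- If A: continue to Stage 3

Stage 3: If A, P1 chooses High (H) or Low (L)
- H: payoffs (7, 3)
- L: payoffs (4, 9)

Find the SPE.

SPE: (E, A, H); Outcome (7, 3)

Work:
Stage 3: P1 chooses H (7 vs 4)
Stage 2: P2: F->2, A->3 (anticipating H). Choose A
Stage 1: P1: O->2, E->7 (anticipating A, H). Choose E
SPE path: E -> A -> H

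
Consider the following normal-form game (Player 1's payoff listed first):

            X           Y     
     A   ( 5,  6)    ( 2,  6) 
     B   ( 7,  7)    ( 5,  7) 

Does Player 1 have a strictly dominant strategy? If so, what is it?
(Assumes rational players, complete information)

Yes, Player 1's strictly dominant strategy is B

Work:
A strategy strictly dominates another if it gives a strictly higher payoff against every opponent action. Compare each pair of P1's strategies column-by-column:
  A vs B: [5 vs 7, 2 vs 5] → A does not strictly dominate B (column X: 5 ≤ 7)
  B vs A: [7 vs 5, 5 vs 2] → B strictly dominates A
B strictly dominates every other strategy → strictly dominant.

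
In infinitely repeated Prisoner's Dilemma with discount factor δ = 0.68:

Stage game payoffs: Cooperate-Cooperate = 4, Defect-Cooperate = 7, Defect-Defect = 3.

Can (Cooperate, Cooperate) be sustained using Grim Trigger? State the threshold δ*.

δ* = 0.75; since δ = 0.68 < 0.75, cooperation cannot be sustained

Work:
For Grim Trigger:
Cooperate forever: 4/(1-δ)
Defect then punished: 7 + 3·δ/(1-δ)
Need: 4/(1-δ) ≥ 7 + 3·δ/(1-δ)
Solving: δ ≥ (T-R)/(T-P) = (7-4)/(7-3) = 0.75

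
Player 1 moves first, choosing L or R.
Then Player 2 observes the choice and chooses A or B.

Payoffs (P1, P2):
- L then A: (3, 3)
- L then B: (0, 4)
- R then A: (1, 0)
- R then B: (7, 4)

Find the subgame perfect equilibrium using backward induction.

P1 plays R, P2 plays B after L and B after R; Payoff (7, 4)

Work:
Backward induction:
After L: P2 chooses B → P1 gets 0
After R: P2 chooses B → P1 gets 7
P1 chooses R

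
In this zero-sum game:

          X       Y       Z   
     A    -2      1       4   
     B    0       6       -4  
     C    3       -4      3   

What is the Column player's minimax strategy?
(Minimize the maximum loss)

Column should play X, value = 3

Work:
Column player minimizes Row's maximum payoff:
Column X: max payoff to Row = 3
Column Y: max payoff to Row = 6
Column Z: max payoff to Row = 4
Minimum is 3, achieved by column X.
Minimax strategy: X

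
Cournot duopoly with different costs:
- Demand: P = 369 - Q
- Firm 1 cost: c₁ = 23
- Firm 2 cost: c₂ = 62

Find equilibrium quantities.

q₁* = 128.33, q₂* = 89.33

Work:
Reaction: q₁ = (369 - 23 - q₂)/2
Reaction: q₂ = (369 - 62 - q₁)/2
Solve simultaneously:
q₁* = (369 - 2×23 + 62)/3 = 128.33
q₂* = (369 - 2×62 + 23)/3 = 89.33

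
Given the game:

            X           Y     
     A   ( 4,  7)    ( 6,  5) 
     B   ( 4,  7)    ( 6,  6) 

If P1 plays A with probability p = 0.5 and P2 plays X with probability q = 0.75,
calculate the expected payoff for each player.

E[P1] = 4.5, E[P2] = 6.625

Work:
E[P1] = p·q·π₁(A,X) + p·(1-q)·π₁(A,Y) + (1-p)·q·π₁(B,X) + (1-p)·(1-q)·π₁(B,Y)
= 0.5·0.75·4 + 0.5·0.25·6 + 0.5·0.75·4 + 0.5·0.25·6
= 4.5

E[P2] = 6.625 (similar calculation)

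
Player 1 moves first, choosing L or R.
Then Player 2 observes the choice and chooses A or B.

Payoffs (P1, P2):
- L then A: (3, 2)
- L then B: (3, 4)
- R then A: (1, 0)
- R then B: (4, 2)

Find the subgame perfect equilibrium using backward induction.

P1 plays R, P2 plays B after L and B after R; Payoff (4, 2)

Work:
Backward induction:
After L: P2 chooses B → P1 gets 3
After R: P2 chooses B → P1 gets 4
P1 chooses R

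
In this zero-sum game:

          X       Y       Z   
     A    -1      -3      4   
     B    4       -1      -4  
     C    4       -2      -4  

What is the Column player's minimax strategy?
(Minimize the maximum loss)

Column should play Y, value = -1

Work:
Column player minimizes Row's maximum payoff:
Column X: max payoff to Row = 4
Column Y: max payoff to Row = -1
Column Z: max payoff to Row = 4
Minimum is -1, achieved by column Y.
Minimax strategy: Y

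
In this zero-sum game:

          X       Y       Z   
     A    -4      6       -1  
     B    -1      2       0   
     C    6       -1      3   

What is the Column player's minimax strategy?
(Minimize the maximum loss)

Column should play Z, value = 3

Work:
Column player minimizes Row's maximum payoff:
Column X: max payoff to Row = 6
Column Y: max payoff to Row = 6
Column Z: max payoff to Row = 3
Minimum is 3, achieved by column Z.
Minimax strategy: Z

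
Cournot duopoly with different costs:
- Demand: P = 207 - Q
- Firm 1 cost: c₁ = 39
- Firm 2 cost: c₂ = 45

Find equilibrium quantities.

q₁* = 58.0, q₂* = 52.0

Work:
Reaction: q₁ = (207 - 39 - q₂)/2
Reaction: q₂ = (207 - 45 - q₁)/2
Solve simultaneously:
q₁* = (207 - 2×39 + 45)/3 = 58.0
q₂* = (207 - 2×45 + 39)/3 = 52.0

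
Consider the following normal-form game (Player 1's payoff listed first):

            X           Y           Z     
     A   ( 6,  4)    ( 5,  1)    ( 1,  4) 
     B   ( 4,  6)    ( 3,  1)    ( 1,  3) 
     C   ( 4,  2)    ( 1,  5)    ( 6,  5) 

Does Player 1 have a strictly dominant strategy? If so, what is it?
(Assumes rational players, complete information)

No strictly dominant strategy exists for Player 1

Work:
A strategy strictly dominates another if it gives a strictly higher payoff against every opponent action. Compare each pair of P1's strategies column-by-column:
  A vs B: [6 vs 4, 5 vs 3, 1 vs 1] → A does not strictly dominate B (column Z: 1 ≤ 1)
  A vs C: [6 vs 4, 5 vs 1, 1 vs 6] → A does not strictly dominate C (column Z: 1 ≤ 6)
  B vs A: [4 vs 6, 3 vs 5, 1 vs 1] → B does not strictly dominate A (column X: 4 ≤ 6)
  B vs C: [4 vs 4, 3 vs 1, 1 vs 6] → B does not strictly dominate C (column X: 4 ≤ 4)
  C vs A: [4 vs 6, 1 vs 5, 6 vs 1] → C does not strictly dominate A (column X: 4 ≤ 6)
  C vs B: [4 vs 4, 1 vs 3, 6 vs 1] → C does not strictly dominate B (column X: 4 ≤ 4)
No single strategy strictly dominates all others → no strictly dominant strategy.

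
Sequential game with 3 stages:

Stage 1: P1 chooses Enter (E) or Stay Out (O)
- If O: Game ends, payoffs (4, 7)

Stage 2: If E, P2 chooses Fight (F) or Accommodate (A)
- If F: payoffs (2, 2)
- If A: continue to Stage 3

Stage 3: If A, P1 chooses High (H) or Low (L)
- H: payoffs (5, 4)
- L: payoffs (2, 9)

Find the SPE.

SPE: (E, A, H); Outcome (5, 4)

Work:
Stage 3: P1 chooses H (5 vs 2)
Stage 2: P2: F->2, A->4 (anticipating H). Choose A
Stage 1: P1: O->4, E->5 (anticipating A, H). Choose E
SPE path: E -> A -> H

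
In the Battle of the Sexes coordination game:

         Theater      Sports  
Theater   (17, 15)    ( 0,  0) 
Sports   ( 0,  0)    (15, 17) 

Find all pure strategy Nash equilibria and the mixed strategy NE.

Pure NE: (Theater, Theater) and (Sports, Sports); Mixed NE: p = 0.5312, q = 0.4688

Work:
Check pure NE:
(Theater, Theater): (17, 15) - no unilateral deviation beneficial
(Sports, Sports): (15, 17) - no unilateral deviation beneficial
Mixed NE: P1 plays Theater with p = 0.5312, P2 plays Theater with q = 0.4688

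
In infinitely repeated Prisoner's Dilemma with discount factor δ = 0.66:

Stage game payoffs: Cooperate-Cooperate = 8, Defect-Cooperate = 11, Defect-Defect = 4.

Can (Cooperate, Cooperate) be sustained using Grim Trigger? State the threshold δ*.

δ* = 0.4286; since δ = 0.66 ≥ 0.4286, cooperation can be sustained

Work:
For Grim Trigger:
Cooperate forever: 8/(1-δ)
Defect then punished: 11 + 4·δ/(1-δ)
Need: 8/(1-δ) ≥ 11 + 4·δ/(1-δ)
Solving: δ ≥ (T-R)/(T-P) = (11-8)/(11-4) = 0.4286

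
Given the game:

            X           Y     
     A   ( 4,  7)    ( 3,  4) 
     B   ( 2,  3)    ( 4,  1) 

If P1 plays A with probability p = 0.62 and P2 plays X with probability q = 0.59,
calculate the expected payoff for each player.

E[P1] = 3.2974, E[P2] = 4.4058

Work:
E[P1] = p·q·π₁(A,X) + p·(1-q)·π₁(A,Y) + (1-p)·q·π₁(B,X) + (1-p)·(1-q)·π₁(B,Y)
= 0.62·0.59·4 + 0.62·0.41·3 + 0.38·0.59·2 + 0.38·0.41·4
= 3.2974

E[P2] = 4.4058 (similar calculation)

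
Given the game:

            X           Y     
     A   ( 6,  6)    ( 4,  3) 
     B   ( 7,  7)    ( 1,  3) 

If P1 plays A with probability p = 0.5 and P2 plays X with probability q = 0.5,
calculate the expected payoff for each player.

E[P1] = 4.5, E[P2] = 4.75

Work:
E[P1] = p·q·π₁(A,X) + p·(1-q)·π₁(A,Y) + (1-p)·q·π₁(B,X) + (1-p)·(1-q)·π₁(B,Y)
= 0.5·0.5·6 + 0.5·0.5·4 + 0.5·0.5·7 + 0.5·0.5·1
= 4.5

E[P2] = 4.75 (similar calculation)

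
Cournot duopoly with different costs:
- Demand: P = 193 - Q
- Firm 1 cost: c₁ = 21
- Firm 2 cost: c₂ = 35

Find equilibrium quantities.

q₁* = 62.0, q₂* = 48.0

Work:
Reaction: q₁ = (193 - 21 - q₂)/2
Reaction: q₂ = (193 - 35 - q₁)/2
Solve simultaneously:
q₁* = (193 - 2×21 + 35)/3 = 62.0
q₂* = (193 - 2×35 + 21)/3 = 48.0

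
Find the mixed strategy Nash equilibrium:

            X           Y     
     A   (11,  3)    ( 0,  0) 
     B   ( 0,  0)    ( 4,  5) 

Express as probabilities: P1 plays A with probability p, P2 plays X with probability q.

p = 0.625, q = 0.2667

Work:
Find probabilities that make opponent indifferent:
P2 chooses q to make P1 indifferent between A and B
P1 chooses p to make P2 indifferent between X and Y
Mixed NE: P1 plays (A: 0.625, B: 0.375), P2 plays (X: 0.2667, Y: 0.7333)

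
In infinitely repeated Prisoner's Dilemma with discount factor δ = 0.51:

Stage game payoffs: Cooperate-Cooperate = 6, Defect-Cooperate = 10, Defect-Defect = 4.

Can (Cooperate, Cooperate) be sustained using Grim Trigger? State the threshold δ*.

δ* = 0.6667; since δ = 0.51 < 0.6667, cooperation cannot be sustained

Work:
For Grim Trigger:
Cooperate forever: 6/(1-δ)
Defect then punished: 10 + 4·δ/(1-δ)
Need: 6/(1-δ) ≥ 10 + 4·δ/(1-δ)
Solving: δ ≥ (T-R)/(T-P) = (10-6)/(10-4) = 0.6667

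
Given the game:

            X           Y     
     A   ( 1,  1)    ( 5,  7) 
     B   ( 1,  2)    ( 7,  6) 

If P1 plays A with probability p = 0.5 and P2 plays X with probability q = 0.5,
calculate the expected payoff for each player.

E[P1] = 3.5, E[P2] = 4.0

Work:
E[P1] = p·q·π₁(A,X) + p·(1-q)·π₁(A,Y) + (1-p)·q·π₁(B,X) + (1-p)·(1-q)·π₁(B,Y)
= 0.5·0.5·1 + 0.5·0.5·5 + 0.5·0.5·1 + 0.5·0.5·7
= 3.5

E[P2] = 4.0 (similar calculation)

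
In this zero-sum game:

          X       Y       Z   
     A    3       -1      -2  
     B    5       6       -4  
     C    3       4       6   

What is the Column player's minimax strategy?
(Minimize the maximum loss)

Column should play X, value = 5

Work:
Column player minimizes Row's maximum payoff:
Column X: max payoff to Row = 5
Column Y: max payoff to Row = 6
Column Z: max payoff to Row = 6
Minimum is 5, achieved by column X.
Minimax strategy: X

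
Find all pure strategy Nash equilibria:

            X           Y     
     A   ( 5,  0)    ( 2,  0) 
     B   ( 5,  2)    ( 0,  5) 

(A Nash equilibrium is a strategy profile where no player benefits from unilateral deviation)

Nash equilibrium: (A, X), (A, Y)

Work:
Best responses:
  P1 vs X: payoffs [5, 5] → best response A/B (payoff 5)
  P1 vs Y: payoffs [2, 0] → best response A (payoff 2)
  P2 vs A: payoffs [0, 0] → best response X/Y (payoff 0)
  P2 vs B: payoffs [2, 5] → best response Y (payoff 5)
Mutual best responses: (A,X), (A,Y) → Nash equilibria.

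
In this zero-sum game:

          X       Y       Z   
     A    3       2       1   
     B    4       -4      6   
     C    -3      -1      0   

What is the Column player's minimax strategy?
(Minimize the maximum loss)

Column should play Y, value = 2

Work:
Column player minimizes Row's maximum payoff:
Column X: max payoff to Row = 4
Column Y: max payoff to Row = 2
Column Z: max payoff to Row = 6
Minimum is 2, achieved by column Y.
Minimax strategy: Y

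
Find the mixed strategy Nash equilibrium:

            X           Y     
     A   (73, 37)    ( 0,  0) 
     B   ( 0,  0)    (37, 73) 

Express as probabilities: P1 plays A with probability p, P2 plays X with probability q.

p = 0.6636, q = 0.3364

Work:
Find probabilities that make opponent indifferent:
P2 chooses q to make P1 indifferent between A and B
P1 chooses p to make P2 indifferent between X and Y
Mixed NE: P1 plays (A: 0.6636, B: 0.3364), P2 plays (X: 0.3364, Y: 0.6636)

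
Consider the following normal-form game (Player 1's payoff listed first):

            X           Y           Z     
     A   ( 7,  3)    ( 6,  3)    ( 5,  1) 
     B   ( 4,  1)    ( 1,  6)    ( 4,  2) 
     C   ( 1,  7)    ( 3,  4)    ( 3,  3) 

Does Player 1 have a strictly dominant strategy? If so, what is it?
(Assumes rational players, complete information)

Yes, Player 1's strictly dominant strategy is A

Work:
A strategy strictly dominates another if it gives a strictly higher payoff against every opponent action. Compare each pair of P1's strategies column-by-column:
  A vs B: [7 vs 4, 6 vs 1, 5 vs 4] → A strictly dominates B
  A vs C: [7 vs 1, 6 vs 3, 5 vs 3] → A strictly dominates C
  B vs A: [4 vs 7, 1 vs 6, 4 vs 5] → B does not strictly dominate A (column X: 4 ≤ 7)
  B vs C: [4 vs 1, 1 vs 3, 4 vs 3] → B does not strictly dominate C (column Y: 1 ≤ 3)
  C vs A: [1 vs 7, 3 vs 6, 3 vs 5] → C does not strictly dominate A (column X: 1 ≤ 7)
  C vs B: [1 vs 4, 3 vs 1, 3 vs 4] → C does not strictly dominate B (column X: 1 ≤ 4)
A strictly dominates every other strategy → strictly dominant.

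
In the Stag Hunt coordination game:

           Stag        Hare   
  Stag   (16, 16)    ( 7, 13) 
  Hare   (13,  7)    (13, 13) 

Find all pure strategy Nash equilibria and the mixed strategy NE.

Pure NE: (Stag, Stag) and (Hare, Hare); Mixed NE: p = 0.6667, q = 0.6667

Work:
Check pure NE:
(Stag, Stag): (16, 16) - no unilateral deviation beneficial
(Hare, Hare): (13, 13) - no unilateral deviation beneficial
Mixed NE: P1 plays Stag with p = 0.6667, P2 plays Stag with q = 0.6667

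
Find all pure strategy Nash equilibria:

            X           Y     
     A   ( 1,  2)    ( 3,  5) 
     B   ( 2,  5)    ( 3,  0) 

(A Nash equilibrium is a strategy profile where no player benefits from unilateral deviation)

Nash equilibrium: (A, Y), (B, X)

Work:
Best responses:
  P1 vs X: payoffs [1, 2] → best response B (payoff 2)
  P1 vs Y: payoffs [3, 3] → best response A/B (payoff 3)
  P2 vs A: payoffs [2, 5] → best response Y (payoff 5)
  P2 vs B: payoffs [5, 0] → best response X (payoff 5)
Mutual best responses: (A,Y), (B,X) → Nash equilibria.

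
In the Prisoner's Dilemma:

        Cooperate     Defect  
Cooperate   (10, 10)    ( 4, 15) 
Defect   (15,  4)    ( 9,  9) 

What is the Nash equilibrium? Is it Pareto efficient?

(Defect, Defect) is NE; not Pareto efficient

Work:
Defect dominates Cooperate for both players:
If P2 cooperates: Defect (15) > Cooperate (10)
If P2 defects: Defect (9) > Cooperate (4)
NE: (Defect, Defect) with payoff (9, 9)
But (Cooperate, Cooperate) = (10, 10) Pareto dominates (9, 9)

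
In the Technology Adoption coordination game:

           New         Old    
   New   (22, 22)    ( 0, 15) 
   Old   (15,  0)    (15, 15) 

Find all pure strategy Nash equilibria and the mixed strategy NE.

Pure NE: (New, New) and (Old, Old); Mixed NE: p = 0.6818, q = 0.6818

Work:
Check pure NE:
(New, New): (22, 22) - no unilateral deviation beneficial
(Old, Old): (15, 15) - no unilateral deviation beneficial
Mixed NE: P1 plays New with p = 0.6818, P2 plays New with q = 0.6818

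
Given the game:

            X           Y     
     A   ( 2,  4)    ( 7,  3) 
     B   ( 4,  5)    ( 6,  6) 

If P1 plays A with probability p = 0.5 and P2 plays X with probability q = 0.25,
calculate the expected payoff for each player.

E[P1] = 5.625, E[P2] = 4.5

Work:
E[P1] = p·q·π₁(A,X) + p·(1-q)·π₁(A,Y) + (1-p)·q·π₁(B,X) + (1-p)·(1-q)·π₁(B,Y)
= 0.5·0.25·2 + 0.5·0.75·7 + 0.5·0.25·4 + 0.5·0.75·6
= 5.625

E[P2] = 4.5 (similar calculation)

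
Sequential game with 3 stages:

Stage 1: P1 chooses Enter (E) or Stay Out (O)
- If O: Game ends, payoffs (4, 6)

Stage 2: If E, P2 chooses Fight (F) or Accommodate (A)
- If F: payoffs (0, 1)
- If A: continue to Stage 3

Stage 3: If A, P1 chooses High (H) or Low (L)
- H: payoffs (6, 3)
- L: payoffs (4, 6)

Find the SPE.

SPE: (E, A, H); Outcome (6, 3)

Work:
Stage 3: P1 chooses H (6 vs 4)
Stage 2: P2: F->1, A->3 (anticipating H). Choose A
Stage 1: P1: O->4, E->6 (anticipating A, H). Choose E
SPE path: E -> A -> H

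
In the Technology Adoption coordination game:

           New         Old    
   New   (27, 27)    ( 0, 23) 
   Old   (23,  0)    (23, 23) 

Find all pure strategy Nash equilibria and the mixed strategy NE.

Pure NE: (New, New) and (Old, Old); Mixed NE: p = 0.8519, q = 0.8519

Work:
Check pure NE:
(New, New): (27, 27) - no unilateral deviation beneficial
(Old, Old): (23, 23) - no unilateral deviation beneficial
Mixed NE: P1 plays New with p = 0.8519, P2 plays New with q = 0.8519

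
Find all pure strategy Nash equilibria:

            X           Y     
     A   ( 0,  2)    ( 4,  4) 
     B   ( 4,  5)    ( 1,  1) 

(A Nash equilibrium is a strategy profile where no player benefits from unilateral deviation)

Nash equilibrium: (A, Y), (B, X)

Work:
Best responses:
  P1 vs X: payoffs [0, 4] → best response B (payoff 4)
  P1 vs Y: payoffs [4, 1] → best response A (payoff 4)
  P2 vs A: payoffs [2, 4] → best response Y (payoff 4)
  P2 vs B: payoffs [5, 1] → best response X (payoff 5)
Mutual best responses: (A,Y), (B,X) → Nash equilibria.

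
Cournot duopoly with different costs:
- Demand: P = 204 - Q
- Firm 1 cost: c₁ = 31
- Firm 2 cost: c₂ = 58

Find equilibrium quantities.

q₁* = 66.67, q₂* = 39.67

Work:
Reaction: q₁ = (204 - 31 - q₂)/2
Reaction: q₂ = (204 - 58 - q₁)/2
Solve simultaneously:
q₁* = (204 - 2×31 + 58)/3 = 66.67
q₂* = (204 - 2×58 + 31)/3 = 39.67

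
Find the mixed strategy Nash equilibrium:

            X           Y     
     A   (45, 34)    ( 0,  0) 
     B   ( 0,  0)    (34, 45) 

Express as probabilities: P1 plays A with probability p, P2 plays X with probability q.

p = 0.5696, q = 0.4304

Work:
Find probabilities that make opponent indifferent:
P2 chooses q to make P1 indifferent between A and B
P1 chooses p to make P2 indifferent between X and Y
Mixed NE: P1 plays (A: 0.5696, B: 0.4304), P2 plays (X: 0.4304, Y: 0.5696)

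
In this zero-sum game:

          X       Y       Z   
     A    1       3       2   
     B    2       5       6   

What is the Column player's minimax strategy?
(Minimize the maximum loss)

Column should play X, value = 2

Work:
Column player minimizes Row's maximum payoff:
Column X: max payoff to Row = 2
Column Y: max payoff to Row = 5
Column Z: max payoff to Row = 6
Minimum is 2, achieved by column X.
Minimax strategy: X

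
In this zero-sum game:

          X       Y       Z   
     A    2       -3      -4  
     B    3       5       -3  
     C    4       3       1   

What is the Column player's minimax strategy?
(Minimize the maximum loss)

Column should play Z, value = 1

Work:
Column player minimizes Row's maximum payoff:
Column X: max payoff to Row = 4
Column Y: max payoff to Row = 5
Column Z: max payoff to Row = 1
Minimum is 1, achieved by column Z.
Minimax strategy: Z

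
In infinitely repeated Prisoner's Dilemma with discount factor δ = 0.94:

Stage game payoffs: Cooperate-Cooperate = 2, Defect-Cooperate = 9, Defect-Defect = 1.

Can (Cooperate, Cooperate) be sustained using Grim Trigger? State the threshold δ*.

δ* = 0.875; since δ = 0.94 ≥ 0.875, cooperation can be sustained

Work:
For Grim Trigger:
Cooperate forever: 2/(1-δ)
Defect then punished: 9 + 1·δ/(1-δ)
Need: 2/(1-δ) ≥ 9 + 1·δ/(1-δ)
Solving: δ ≥ (T-R)/(T-P) = (9-2)/(9-1) = 0.875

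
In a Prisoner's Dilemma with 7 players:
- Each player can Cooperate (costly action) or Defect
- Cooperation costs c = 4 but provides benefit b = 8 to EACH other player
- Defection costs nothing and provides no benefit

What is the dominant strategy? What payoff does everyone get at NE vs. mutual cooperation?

Dominant: Defect; NE payoff = 0; Coop payoff = 44

Work:
Defect dominates (saves cost c = 4, benefit to others is external)
NE: All defect → everyone gets 0
If all cooperate: each receives (6)×8 - 4 = 44
Social dilemma: 44 > 0 but NE gives 0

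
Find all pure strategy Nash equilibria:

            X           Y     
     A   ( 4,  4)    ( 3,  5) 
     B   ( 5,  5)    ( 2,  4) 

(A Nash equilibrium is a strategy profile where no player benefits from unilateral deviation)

Nash equilibrium: (A, Y), (B, X)

Work:
Best responses:
  P1 vs X: payoffs [4, 5] → best response B (payoff 5)
  P1 vs Y: payoffs [3, 2] → best response A (payoff 3)
  P2 vs A: payoffs [4, 5] → best response Y (payoff 5)
  P2 vs B: payoffs [5, 4] → best response X (payoff 5)
Mutual best responses: (A,Y), (B,X) → Nash equilibria.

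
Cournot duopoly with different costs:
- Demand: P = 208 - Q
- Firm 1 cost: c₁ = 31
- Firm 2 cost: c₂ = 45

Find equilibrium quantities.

q₁* = 63.67, q₂* = 49.67

Work:
Reaction: q₁ = (208 - 31 - q₂)/2
Reaction: q₂ = (208 - 45 - q₁)/2
Solve simultaneously:
q₁* = (208 - 2×31 + 45)/3 = 63.67
q₂* = (208 - 2×45 + 31)/3 = 49.67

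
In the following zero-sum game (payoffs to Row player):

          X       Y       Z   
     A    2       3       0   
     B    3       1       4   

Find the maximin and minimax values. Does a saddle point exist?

Maximin = 1, Minimax = 3, Saddle: False

Work:
Row minimums: [0, 1] → maximin = 1
Column maximums: [3, 3, 4] → minimax = 3
No saddle point (maximin ≠ minimax). Mixed strategy needed.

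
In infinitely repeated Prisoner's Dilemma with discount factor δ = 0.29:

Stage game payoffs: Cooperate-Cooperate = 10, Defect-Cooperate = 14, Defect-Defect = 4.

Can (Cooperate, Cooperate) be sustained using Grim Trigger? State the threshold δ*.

δ* = 0.4; since δ = 0.29 < 0.4, cooperation cannot be sustained

Work:
For Grim Trigger:
Cooperate forever: 10/(1-δ)
Defect then punished: 14 + 4·δ/(1-δ)
Need: 10/(1-δ) ≥ 14 + 4·δ/(1-δ)
Solving: δ ≥ (T-R)/(T-P) = (14-10)/(14-4) = 0.4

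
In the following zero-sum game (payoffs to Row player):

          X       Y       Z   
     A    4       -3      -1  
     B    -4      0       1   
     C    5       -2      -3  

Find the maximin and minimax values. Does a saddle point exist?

Maximin = -3, Minimax = 0, Saddle: False

Work:
Row minimums: [-3, -4, -3] → maximin = -3
Column maximums: [5, 0, 1] → minimax = 0
No saddle point (maximin ≠ minimax). Mixed strategy needed.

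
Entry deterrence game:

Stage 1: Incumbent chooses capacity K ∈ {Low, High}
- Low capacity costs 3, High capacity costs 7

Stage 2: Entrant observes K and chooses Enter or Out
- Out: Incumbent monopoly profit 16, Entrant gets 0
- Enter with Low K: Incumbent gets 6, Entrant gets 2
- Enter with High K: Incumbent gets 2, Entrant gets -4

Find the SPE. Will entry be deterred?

SPE: (High, Enter|Low, Out|High); Entry deterred. Incumbent net profit = 9

Work:
After Low K: Entrant enters (2 > 0)
After High K: Entrant stays out (-4 < 0)
Incumbent: Low → 6−3=3, High → 16−7=9
Incumbent chooses High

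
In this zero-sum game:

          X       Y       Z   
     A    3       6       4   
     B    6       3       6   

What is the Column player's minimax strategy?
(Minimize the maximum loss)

Column should play X or Y or Z (all achieve the minimum), value = 6

Work:
Column player minimizes Row's maximum payoff:
Column X: max payoff to Row = 6
Column Y: max payoff to Row = 6
Column Z: max payoff to Row = 6
Minimum is 6, achieved by columns X, Y, Z (tied).
Each of X or Y or Z is a minimax strategy.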